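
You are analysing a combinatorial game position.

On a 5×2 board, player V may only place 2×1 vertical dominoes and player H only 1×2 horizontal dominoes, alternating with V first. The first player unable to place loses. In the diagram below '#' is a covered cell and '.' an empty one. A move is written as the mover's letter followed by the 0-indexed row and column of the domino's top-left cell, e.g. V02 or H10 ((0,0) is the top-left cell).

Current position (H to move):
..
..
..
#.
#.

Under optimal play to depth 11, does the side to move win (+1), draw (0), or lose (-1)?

[../../../#./#.] H move#1: H00:-1/##/../../#./#., H10:+1/../##/../#./#.*, H20:-1/../../##/#./#.
[../##/../#./#.] V move#2: V21:-1/../##/.#/##/#.*, V31:-1/../##/../##/##
[../##/.#/##/#.] H move#3: H00:+1/##/##/.#/##/#.*
[##/##/.#/##/#.] end (terminal -1, V#4); searched ../../../#./#. to 11

value(../../../#./#., H) = +1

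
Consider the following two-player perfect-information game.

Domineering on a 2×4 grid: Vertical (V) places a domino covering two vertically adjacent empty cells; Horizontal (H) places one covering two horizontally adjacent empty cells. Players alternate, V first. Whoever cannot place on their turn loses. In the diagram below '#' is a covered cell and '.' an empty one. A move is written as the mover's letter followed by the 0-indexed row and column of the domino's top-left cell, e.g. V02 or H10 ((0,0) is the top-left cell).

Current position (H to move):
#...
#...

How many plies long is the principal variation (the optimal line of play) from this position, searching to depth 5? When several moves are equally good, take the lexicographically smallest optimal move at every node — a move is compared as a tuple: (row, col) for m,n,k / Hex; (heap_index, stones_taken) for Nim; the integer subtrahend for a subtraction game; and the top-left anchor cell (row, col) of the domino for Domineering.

PV length from [#.../#...]: 3 plies

[#.../#...] H move#1: H01:+1/###./#...*, H02:+1/#.##/#..., H11:+1/#.../###., H12:+1/#.../#.##
[###./#...] V move#2: V03:-1/####/#..#*
[####/#..#] H move#3: H11:+1/####/####*
[####/####] end (terminal -1, V#4); searched #.../#... to 5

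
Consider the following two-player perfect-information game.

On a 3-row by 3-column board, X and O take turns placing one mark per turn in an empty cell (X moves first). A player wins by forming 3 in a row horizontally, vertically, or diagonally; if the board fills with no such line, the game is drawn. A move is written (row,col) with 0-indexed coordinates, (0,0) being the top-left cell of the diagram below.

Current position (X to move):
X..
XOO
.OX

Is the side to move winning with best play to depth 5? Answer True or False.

X winning at [X../XOO/.OX]: True

ply 1, X at X../XOO/.OX | (0,1)=+1→XX./XOO/.OX*; (0,2)=-1→X.X/XOO/.OX; (2,0)=+1→X../XOO/XOX
ply 2, O at XX./XOO/.OX | (0,2)=-1→XXO/XOO/.OX*; (2,0)=-1→XX./XOO/OOX
ply 3, X at XXO/XOO/.OX | (2,0)=+1→XXO/XOO/XOX*
ply 4: XXO/XOO/XOX is terminal -1 (O); from X../XOO/.OX depth 5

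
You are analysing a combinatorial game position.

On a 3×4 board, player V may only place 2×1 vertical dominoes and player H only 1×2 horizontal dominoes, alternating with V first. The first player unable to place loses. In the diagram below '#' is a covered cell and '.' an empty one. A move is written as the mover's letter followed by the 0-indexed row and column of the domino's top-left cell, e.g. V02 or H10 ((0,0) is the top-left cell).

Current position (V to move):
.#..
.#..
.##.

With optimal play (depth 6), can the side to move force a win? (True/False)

V winning at [.#../.#../.##.]: True

[.#../.#../.##.] V move#1: V00:-1/##../##../.##., V02:+1/.##./.##./.##.*, V03:+1/.#.#/.#.#/.##., V10:-1/.#../##../###., V13:+1/.#../.#.#/.###
[.##./.##./.##.] end (terminal -1, H#2); searched .#../.#../.##. to 6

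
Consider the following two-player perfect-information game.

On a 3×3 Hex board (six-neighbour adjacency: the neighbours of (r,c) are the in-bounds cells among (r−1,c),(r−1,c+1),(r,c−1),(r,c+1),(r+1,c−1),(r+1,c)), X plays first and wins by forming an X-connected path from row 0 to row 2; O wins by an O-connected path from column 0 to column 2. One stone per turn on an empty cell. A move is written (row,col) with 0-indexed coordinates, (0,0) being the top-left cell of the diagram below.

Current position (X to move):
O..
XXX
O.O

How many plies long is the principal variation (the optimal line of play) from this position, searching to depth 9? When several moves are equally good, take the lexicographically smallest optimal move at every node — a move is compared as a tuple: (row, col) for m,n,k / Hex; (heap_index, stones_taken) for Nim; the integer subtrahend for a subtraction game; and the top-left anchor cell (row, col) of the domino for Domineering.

ply 1, X at O../XXX/O.O | (0,1)=-1→OX./XXX/O.O; (0,2)=-1→O.X/XXX/O.O; (2,1)=+1→O../XXX/OXO*
ply 2, O at O../XXX/OXO | (0,1)=-1→OO./XXX/OXO*; (0,2)=-1→O.O/XXX/OXO
ply 3, X at OO./XXX/OXO | (0,2)=+1→OOX/XXX/OXO*
ply 4: OOX/XXX/OXO is terminal -1 (O); from O../XXX/O.O depth 9

PV length from [O../XXX/O.O]: 3 plies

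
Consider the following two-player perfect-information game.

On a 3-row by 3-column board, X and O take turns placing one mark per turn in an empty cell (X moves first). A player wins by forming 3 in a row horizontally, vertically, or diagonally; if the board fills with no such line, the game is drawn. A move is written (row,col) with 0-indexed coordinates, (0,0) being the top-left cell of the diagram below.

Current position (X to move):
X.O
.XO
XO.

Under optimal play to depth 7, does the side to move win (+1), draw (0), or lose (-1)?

value(X.O/.XO/XO., X) = +1

[X.O/.XO/XO.] X move#1: (0,1):-1/XXO/.XO/XO., (1,0):+1/X.O/XXO/XO.*, (2,2):+1/X.O/.XO/XOX
[X.O/XXO/XO.] end (terminal -1, O#2); searched X.O/.XO/XO. to 7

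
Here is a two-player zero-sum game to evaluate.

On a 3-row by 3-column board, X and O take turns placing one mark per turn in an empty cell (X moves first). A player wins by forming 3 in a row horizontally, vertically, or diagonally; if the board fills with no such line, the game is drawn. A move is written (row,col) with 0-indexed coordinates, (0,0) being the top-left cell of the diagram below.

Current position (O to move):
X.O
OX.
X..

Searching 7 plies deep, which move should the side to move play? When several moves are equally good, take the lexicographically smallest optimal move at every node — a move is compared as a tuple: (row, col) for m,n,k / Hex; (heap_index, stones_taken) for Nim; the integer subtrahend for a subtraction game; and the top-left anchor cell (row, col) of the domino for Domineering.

O's best at [X.O/OX./X..]: (2,2)

[X.O/OX./X..] O move#1: (0,1):-1/XOO/OX./X.., (1,2):-1/X.O/OXO/X.., (2,1):-1/X.O/OX./XO., (2,2):+0/X.O/OX./X.O*
[X.O/OX./X.O] X move#2: (0,1):-1/XXO/OX./X.O, (1,2):+0/X.O/OXX/X.O*, (2,1):-1/X.O/OX./XXO
[X.O/OXX/X.O] O move#3: (0,1):+0/XOO/OXX/X.O*, (2,1):+0/X.O/OXX/XOO
[XOO/OXX/X.O] X move#4: (2,1):+0/XOO/OXX/XXO*
[XOO/OXX/XXO] end (terminal +0, O#5); searched X.O/OX./X.. to 7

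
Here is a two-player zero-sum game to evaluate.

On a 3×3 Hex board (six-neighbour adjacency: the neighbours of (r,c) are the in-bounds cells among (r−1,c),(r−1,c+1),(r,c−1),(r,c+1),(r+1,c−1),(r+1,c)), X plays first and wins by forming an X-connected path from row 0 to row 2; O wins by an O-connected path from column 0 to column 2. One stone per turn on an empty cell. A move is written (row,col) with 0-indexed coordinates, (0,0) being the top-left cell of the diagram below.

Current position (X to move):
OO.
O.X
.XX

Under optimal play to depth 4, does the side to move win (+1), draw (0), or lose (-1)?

ply 1, X at OO./O.X/.XX | (0,2)=+1→OOX/O.X/.XX*; (1,1)=-1→OO./OXX/.XX; (2,0)=-1→OO./O.X/XXX
ply 2: OOX/O.X/.XX is terminal -1 (O); from OO./O.X/.XX depth 4

value(OO./O.X/.XX, X) = +1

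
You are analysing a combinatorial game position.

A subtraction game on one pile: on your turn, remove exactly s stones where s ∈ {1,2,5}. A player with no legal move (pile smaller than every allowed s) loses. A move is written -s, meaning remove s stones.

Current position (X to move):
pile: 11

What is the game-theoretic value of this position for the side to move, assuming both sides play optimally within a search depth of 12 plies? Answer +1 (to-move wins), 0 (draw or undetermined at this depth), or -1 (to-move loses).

ply 1, X at 11 | -1=-1→10; -2=+1→9*; -5=+1→6
ply 2, O at 9 | -1=-1→8*; -2=-1→7; -5=-1→4
ply 3, X at 8 | -1=-1→7; -2=+1→6*; -5=+1→3
ply 4, O at 6 | -1=-1→5*; -2=-1→4; -5=-1→1
ply 5, X at 5 | -1=-1→4; -2=+1→3*; -5=+1→0
ply 6, O at 3 | -1=-1→2*; -2=-1→1
ply 7, X at 2 | -1=-1→1; -2=+1→0*
ply 8: 0 is terminal -1 (O); from 11 depth 12

value(11, X) = +1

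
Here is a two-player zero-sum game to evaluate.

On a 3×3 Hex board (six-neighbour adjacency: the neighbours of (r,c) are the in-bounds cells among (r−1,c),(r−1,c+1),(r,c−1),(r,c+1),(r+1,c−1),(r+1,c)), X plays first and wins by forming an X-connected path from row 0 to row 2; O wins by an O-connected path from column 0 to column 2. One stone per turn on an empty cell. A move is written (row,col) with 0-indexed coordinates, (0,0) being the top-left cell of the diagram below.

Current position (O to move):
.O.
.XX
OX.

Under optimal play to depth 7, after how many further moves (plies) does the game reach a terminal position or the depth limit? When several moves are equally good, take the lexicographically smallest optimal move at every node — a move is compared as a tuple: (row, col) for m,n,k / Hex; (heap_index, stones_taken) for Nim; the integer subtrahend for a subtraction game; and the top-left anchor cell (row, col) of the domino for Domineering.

[.O./.XX/OX.] O move#1: (0,0):-1/OO./.XX/OX., (0,2):+1/.OO/.XX/OX.*, (1,0):-1/.O./OXX/OX., (2,2):-1/.O./.XX/OXO
[.OO/.XX/OX.] X move#2: (0,0):-1/XOO/.XX/OX.*, (1,0):-1/.OO/XXX/OX., (2,2):-1/.OO/.XX/OXX
[XOO/.XX/OX.] O move#3: (1,0):+1/XOO/OXX/OX.*, (2,2):-1/XOO/.XX/OXO
[XOO/OXX/OX.] end (terminal -1, X#4); searched .O./.XX/OX. to 7

PV length from [.O./.XX/OX.]: 3 plies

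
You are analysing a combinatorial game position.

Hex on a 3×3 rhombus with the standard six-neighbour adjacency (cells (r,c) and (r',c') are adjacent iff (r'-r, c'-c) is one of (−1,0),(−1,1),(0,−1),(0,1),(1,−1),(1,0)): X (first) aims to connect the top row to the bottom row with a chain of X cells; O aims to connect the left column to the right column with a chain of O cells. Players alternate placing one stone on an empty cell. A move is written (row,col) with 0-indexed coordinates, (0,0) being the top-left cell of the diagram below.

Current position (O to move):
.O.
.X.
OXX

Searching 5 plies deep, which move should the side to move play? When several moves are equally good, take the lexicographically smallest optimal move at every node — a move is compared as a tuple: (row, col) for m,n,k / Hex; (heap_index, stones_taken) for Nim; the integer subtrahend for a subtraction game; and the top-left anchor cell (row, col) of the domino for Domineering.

[.O./.X./OXX] O move#1: (0,0):-1/OO./.X./OXX, (0,2):+1/.OO/.X./OXX*, (1,0):-1/.O./OX./OXX, (1,2):-1/.O./.XO/OXX
[.OO/.X./OXX] X move#2: (0,0):-1/XOO/.X./OXX*, (1,0):-1/.OO/XX./OXX, (1,2):-1/.OO/.XX/OXX
[XOO/.X./OXX] O move#3: (1,0):+1/XOO/OX./OXX*, (1,2):-1/XOO/.XO/OXX
[XOO/OX./OXX] end (terminal -1, X#4); searched .O./.X./OXX to 5

O's best at [.O./.X./OXX]: (0,2)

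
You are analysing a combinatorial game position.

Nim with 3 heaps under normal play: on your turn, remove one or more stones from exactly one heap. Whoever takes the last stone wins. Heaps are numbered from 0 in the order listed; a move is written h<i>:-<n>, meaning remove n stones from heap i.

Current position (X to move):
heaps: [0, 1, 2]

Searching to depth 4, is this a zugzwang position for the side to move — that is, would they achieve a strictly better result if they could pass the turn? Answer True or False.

zugzwang((0,1,2), X) = False

ply 1, X at (0,1,2) | h1:-1=-1→(0,0,2); h2:-1=+1→(0,1,1)*; h2:-2=-1→(0,1,0)
ply 2, O at (0,1,1) | h1:-1=-1→(0,0,1)*; h2:-1=-1→(0,1,0)
ply 3, X at (0,0,1) | h2:-1=+1→(0,0,0)*
ply 4: (0,0,0) is terminal -1 (O); from (0,1,2) depth 4
suppose X passes — search the same position with O to move:
pass> ply 1, O at (0,1,2) | h1:-1=-1→(0,0,2); h2:-1=+1→(0,1,1)*; h2:-2=-1→(0,1,0)
pass> ply 2, X at (0,1,1) | h1:-1=-1→(0,0,1)*; h2:-1=-1→(0,1,0)
pass> ply 3, O at (0,0,1) | h2:-1=+1→(0,0,0)*
pass> ply 4: (0,0,0) is terminal -1 (X); from (0,1,2) depth 4
for X: play +1, pass -1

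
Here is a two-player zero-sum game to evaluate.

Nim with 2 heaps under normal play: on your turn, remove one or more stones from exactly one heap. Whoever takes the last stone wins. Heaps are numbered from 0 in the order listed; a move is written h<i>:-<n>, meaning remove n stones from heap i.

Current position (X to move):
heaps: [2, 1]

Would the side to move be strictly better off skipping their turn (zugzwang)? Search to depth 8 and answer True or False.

zugzwang((2,1), X) = False

ply 1, X at (2,1) | h0:-1=+1→(1,1)*; h0:-2=-1→(0,1); h1:-1=-1→(2,0)
ply 2, O at (1,1) | h0:-1=-1→(0,1)*; h1:-1=-1→(1,0)
ply 3, X at (0,1) | h1:-1=+1→(0,0)*
ply 4: (0,0) is terminal -1 (O); from (2,1) depth 8
suppose X passes — search the same position with O to move:
pass> ply 1, O at (2,1) | h0:-1=+1→(1,1)*; h0:-2=-1→(0,1); h1:-1=-1→(2,0)
pass> ply 2, X at (1,1) | h0:-1=-1→(0,1)*; h1:-1=-1→(1,0)
pass> ply 3, O at (0,1) | h1:-1=+1→(0,0)*
pass> ply 4: (0,0) is terminal -1 (X); from (2,1) depth 8
for X: play +1, pass -1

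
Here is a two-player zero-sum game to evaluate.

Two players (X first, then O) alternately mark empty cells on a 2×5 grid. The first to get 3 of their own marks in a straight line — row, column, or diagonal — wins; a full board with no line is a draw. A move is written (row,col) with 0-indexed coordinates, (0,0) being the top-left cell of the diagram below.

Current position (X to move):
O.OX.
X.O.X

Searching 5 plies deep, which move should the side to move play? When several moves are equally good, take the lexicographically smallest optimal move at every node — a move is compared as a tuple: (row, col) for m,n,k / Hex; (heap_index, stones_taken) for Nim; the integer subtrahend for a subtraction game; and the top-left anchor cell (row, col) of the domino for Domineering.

p1 X@[O.OX./X.O.X]: (0,1)[OXOX./X.O.X]+0* (0,4)[O.OXX/X.O.X]-1 (1,1)[O.OX./XXO.X]-1 (1,3)[O.OX./X.OXX]-1
p2 O@[OXOX./X.O.X]: (0,4)[OXOXO/X.O.X]+0* (1,1)[OXOX./XOO.X]+0 (1,3)[OXOX./X.OOX]+0
p3 X@[OXOXO/X.O.X]: (1,1)[OXOXO/XXO.X]+0* (1,3)[OXOXO/X.OXX]+0
p4 O@[OXOXO/XXO.X]: (1,3)[OXOXO/XXOOX]+0*
p5 X@[OXOXO/XXOOX] terminal +0; root [O.OX./X.O.X] d5

X's best at [O.OX./X.O.X]: (0,1)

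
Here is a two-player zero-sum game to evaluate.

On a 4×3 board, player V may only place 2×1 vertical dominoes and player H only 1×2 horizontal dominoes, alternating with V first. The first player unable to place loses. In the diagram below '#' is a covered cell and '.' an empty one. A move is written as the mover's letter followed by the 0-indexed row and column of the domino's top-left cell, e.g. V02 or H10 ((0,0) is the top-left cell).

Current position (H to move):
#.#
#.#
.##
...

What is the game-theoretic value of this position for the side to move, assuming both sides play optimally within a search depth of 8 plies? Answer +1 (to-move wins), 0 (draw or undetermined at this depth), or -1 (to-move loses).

value(#.#/#.#/.##/..., H) = -1

ply 1, H at #.#/#.#/.##/... | H30=-1→#.#/#.#/.##/##.*; H31=-1→#.#/#.#/.##/.##
ply 2, V at #.#/#.#/.##/##. | V01=+1→###/###/.##/##.*
ply 3: ###/###/.##/##. is terminal -1 (H); from #.#/#.#/.##/... depth 8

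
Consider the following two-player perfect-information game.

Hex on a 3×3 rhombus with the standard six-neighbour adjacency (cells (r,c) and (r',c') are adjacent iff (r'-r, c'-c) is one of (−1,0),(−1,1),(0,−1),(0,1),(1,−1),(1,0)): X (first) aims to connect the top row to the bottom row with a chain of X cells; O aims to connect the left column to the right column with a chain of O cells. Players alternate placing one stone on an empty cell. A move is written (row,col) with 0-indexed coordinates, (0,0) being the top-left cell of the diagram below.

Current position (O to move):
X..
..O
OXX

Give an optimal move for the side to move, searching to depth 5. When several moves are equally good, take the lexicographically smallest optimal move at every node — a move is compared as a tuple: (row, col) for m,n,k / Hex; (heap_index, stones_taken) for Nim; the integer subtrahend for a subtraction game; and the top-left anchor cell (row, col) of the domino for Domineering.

p1 O@[X../..O/OXX]: (0,1)[XO./..O/OXX]-1 (0,2)[X.O/..O/OXX]-1 (1,0)[X../O.O/OXX]-1 (1,1)[X../.OO/OXX]+1*
p2 X@[X../.OO/OXX] terminal -1; root [X../..O/OXX] d5

O's best at [X../..O/OXX]: (1,1)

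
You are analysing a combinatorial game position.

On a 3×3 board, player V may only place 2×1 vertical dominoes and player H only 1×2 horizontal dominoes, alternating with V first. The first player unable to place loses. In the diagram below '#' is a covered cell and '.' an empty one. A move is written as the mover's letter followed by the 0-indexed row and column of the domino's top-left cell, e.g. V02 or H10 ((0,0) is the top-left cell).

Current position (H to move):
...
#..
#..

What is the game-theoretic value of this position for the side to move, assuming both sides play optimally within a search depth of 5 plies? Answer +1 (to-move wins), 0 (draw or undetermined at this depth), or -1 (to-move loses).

value(.../#../#.., H) = +1

[.../#../#..] H move#1: H00:-1/##./#../#.., H01:-1/.##/#../#.., H11:+1/.../###/#..*, H21:-1/.../#../###
[.../###/#..] end (terminal -1, V#2); searched .../#../#.. to 5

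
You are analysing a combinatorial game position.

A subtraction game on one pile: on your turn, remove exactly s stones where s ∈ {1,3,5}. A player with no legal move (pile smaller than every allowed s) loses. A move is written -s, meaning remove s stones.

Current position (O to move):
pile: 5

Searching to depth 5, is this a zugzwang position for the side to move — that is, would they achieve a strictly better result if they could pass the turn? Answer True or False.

zugzwang(5, O) = False

p1 O@[5]: -1[4]+1* -3[2]+1 -5[0]+1
p2 X@[4]: -1[3]-1* -3[1]-1
p3 O@[3]: -1[2]+1* -3[0]+1
p4 X@[2]: -1[1]-1*
p5 O@[1]: -1[0]+1*
p6 X@[0] terminal -1; root [5] d5
if O skipped the turn, X would face:
~ p1 X@[5]: -1[4]+1* -3[2]+1 -5[0]+1
~ p2 O@[4]: -1[3]-1* -3[1]-1
~ p3 X@[3]: -1[2]+1* -3[0]+1
~ p4 O@[2]: -1[1]-1*
~ p5 X@[1]: -1[0]+1*
~ p6 O@[0] terminal -1; root [5] d5
compare (O): move=+1 vs pass=-1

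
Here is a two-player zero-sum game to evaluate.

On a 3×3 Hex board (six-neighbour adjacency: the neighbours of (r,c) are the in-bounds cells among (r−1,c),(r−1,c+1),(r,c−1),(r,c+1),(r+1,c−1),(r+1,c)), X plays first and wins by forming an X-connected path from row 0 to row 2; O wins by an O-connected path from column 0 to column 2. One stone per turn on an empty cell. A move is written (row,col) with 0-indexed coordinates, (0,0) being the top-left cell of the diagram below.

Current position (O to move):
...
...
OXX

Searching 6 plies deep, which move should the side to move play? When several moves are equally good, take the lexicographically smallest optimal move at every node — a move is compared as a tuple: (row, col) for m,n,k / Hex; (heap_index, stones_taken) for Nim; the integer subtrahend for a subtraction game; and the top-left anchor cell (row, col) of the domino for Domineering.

O's best at [.../.../OXX]: (0,2)

p1 O@[.../.../OXX]: (0,0)[O../.../OXX]-1 (0,1)[.O./.../OXX]-1 (0,2)[..O/.../OXX]+1* (1,0)[.../O../OXX]-1 (1,1)[.../.O./OXX]+1 (1,2)[.../..O/OXX]-1
p2 X@[..O/.../OXX]: (0,0)[X.O/.../OXX]-1* (0,1)[.XO/.../OXX]-1 (1,0)[..O/X../OXX]-1 (1,1)[..O/.X./OXX]-1 (1,2)[..O/..X/OXX]-1
p3 O@[X.O/.../OXX]: (0,1)[XOO/.../OXX]+1* (1,0)[X.O/O../OXX]+1 (1,1)[X.O/.O./OXX]+1 (1,2)[X.O/..O/OXX]-1
p4 X@[XOO/.../OXX]: (1,0)[XOO/X../OXX]-1* (1,1)[XOO/.X./OXX]-1 (1,2)[XOO/..X/OXX]-1
p5 O@[XOO/X../OXX]: (1,1)[XOO/XO./OXX]+1* (1,2)[XOO/X.O/OXX]-1
p6 X@[XOO/XO./OXX] terminal -1; root [.../.../OXX] d6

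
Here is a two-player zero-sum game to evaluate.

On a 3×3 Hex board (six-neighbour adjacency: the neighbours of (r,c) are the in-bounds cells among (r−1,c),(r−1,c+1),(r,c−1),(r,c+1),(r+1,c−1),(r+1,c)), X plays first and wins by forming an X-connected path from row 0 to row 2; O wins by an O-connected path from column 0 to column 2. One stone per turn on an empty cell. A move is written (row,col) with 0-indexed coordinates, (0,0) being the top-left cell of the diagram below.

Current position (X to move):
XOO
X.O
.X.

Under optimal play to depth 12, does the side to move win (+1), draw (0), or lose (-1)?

value(XOO/X.O/.X., X) = +1

[XOO/X.O/.X.] X move#1: (1,1):+1/XOO/XXO/.X.*, (2,0):+1/XOO/X.O/XX., (2,2):+1/XOO/X.O/.XX
[XOO/XXO/.X.] end (terminal -1, O#2); searched XOO/X.O/.X. to 12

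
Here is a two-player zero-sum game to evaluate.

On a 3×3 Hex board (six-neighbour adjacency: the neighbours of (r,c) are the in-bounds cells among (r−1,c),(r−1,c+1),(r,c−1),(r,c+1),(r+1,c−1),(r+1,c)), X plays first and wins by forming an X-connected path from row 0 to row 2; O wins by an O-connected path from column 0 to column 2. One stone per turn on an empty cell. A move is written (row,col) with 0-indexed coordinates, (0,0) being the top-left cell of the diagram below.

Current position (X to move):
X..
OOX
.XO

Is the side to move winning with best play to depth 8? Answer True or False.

X winning at [X../OOX/.XO]: True

[X../OOX/.XO] X move#1: (0,1):-1/XX./OOX/.XO, (0,2):+1/X.X/OOX/.XO*, (2,0):-1/X../OOX/XXO
[X.X/OOX/.XO] end (terminal -1, O#2); searched X../OOX/.XO to 8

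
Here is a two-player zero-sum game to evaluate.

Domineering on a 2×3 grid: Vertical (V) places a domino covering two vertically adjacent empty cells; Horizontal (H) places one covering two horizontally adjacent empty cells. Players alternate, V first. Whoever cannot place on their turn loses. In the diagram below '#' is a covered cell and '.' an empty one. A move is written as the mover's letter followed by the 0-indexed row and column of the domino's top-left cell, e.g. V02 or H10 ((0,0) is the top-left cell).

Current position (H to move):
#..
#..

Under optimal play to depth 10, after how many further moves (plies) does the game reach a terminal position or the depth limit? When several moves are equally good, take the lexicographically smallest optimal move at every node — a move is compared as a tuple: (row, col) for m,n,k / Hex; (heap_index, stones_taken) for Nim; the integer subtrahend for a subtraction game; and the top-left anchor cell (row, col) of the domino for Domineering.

PV length from [#../#..]: 1 ply

[#../#..] H move#1: H01:+1/###/#..*, H11:+1/#../###
[###/#..] end (terminal -1, V#2); searched #../#.. to 10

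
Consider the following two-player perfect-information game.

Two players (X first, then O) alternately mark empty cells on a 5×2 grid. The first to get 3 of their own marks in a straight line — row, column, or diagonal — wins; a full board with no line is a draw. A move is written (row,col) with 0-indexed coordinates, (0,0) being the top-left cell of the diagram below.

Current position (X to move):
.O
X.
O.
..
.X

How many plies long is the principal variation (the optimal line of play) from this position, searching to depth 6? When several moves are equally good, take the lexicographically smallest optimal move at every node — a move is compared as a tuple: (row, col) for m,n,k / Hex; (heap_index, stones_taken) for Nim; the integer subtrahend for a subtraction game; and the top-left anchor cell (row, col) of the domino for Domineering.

PV length from [.O/X./O./../.X]: 6 plies

p1 X@[.O/X./O./../.X]: (0,0)[XO/X./O./../.X]+0* (1,1)[.O/XX/O./../.X]+0 (2,1)[.O/X./OX/../.X]+0 (3,0)[.O/X./O./X./.X]+0 (3,1)[.O/X./O./.X/.X]+0 (4,0)[.O/X./O./../XX]+0
p2 O@[XO/X./O./../.X]: (1,1)[XO/XO/O./../.X]+0* (2,1)[XO/X./OO/../.X]+0 (3,0)[XO/X./O./O./.X]+0 (3,1)[XO/X./O./.O/.X]+0 (4,0)[XO/X./O./../OX]+0
p3 X@[XO/XO/O./../.X]: (2,1)[XO/XO/OX/../.X]+0* (3,0)[XO/XO/O./X./.X]-1 (3,1)[XO/XO/O./.X/.X]-1 (4,0)[XO/XO/O./../XX]-1
p4 O@[XO/XO/OX/../.X]: (3,0)[XO/XO/OX/O./.X]-1 (3,1)[XO/XO/OX/.O/.X]+0* (4,0)[XO/XO/OX/../OX]-1
p5 X@[XO/XO/OX/.O/.X]: (3,0)[XO/XO/OX/XO/.X]+0* (4,0)[XO/XO/OX/.O/XX]+0
p6 O@[XO/XO/OX/XO/.X]: (4,0)[XO/XO/OX/XO/OX]+0*
p7 X@[XO/XO/OX/XO/OX] terminal +0; root [.O/X./O./../.X] d6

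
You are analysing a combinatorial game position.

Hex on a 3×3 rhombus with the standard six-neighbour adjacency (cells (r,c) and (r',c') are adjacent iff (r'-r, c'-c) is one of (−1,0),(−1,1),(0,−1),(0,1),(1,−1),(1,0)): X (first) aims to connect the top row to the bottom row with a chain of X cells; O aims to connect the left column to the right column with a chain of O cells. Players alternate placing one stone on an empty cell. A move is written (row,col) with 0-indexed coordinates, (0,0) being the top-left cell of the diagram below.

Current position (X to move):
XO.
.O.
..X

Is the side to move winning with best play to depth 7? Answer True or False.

p1 X@[XO./.O./..X]: (0,2)[XOX/.O./..X]-1* (1,0)[XO./XO./..X]-1 (1,2)[XO./.OX/..X]-1 (2,0)[XO./.O./X.X]-1 (2,1)[XO./.O./.XX]-1
p2 O@[XOX/.O./..X]: (1,0)[XOX/OO./..X]-1 (1,2)[XOX/.OO/..X]+1* (2,0)[XOX/.O./O.X]-1 (2,1)[XOX/.O./.OX]-1
p3 X@[XOX/.OO/..X]: (1,0)[XOX/XOO/..X]-1* (2,0)[XOX/.OO/X.X]-1 (2,1)[XOX/.OO/.XX]-1
p4 O@[XOX/XOO/..X]: (2,0)[XOX/XOO/O.X]+1* (2,1)[XOX/XOO/.OX]-1
p5 X@[XOX/XOO/O.X] terminal -1; root [XO./.O./..X] d7

X winning at [XO./.O./..X]: False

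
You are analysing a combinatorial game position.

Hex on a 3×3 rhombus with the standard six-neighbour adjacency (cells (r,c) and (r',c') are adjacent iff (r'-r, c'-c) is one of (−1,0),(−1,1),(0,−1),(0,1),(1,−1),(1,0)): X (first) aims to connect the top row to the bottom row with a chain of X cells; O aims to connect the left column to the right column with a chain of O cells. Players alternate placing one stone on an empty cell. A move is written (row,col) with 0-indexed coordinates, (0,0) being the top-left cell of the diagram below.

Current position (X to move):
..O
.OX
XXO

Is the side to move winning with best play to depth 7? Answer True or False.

X winning at [..O/.OX/XXO]: True

ply 1, X at ..O/.OX/XXO | (0,0)=-1→X.O/.OX/XXO; (0,1)=-1→.XO/.OX/XXO; (1,0)=+1→..O/XOX/XXO*
ply 2, O at ..O/XOX/XXO | (0,0)=-1→O.O/XOX/XXO*; (0,1)=-1→.OO/XOX/XXO
ply 3, X at O.O/XOX/XXO | (0,1)=+1→OXO/XOX/XXO*
ply 4: OXO/XOX/XXO is terminal -1 (O); from ..O/.OX/XXO depth 7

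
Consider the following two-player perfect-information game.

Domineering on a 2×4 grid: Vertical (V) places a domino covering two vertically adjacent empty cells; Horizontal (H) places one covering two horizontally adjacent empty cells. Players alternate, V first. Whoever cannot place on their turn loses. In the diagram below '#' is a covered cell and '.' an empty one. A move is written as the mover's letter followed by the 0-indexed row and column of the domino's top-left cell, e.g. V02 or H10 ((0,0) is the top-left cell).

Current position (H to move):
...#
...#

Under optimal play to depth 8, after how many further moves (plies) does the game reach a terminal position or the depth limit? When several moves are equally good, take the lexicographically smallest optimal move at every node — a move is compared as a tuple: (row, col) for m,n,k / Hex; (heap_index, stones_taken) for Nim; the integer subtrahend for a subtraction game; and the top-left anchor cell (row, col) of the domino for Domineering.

PV length from [...#/...#]: 3 plies

p1 H@[...#/...#]: H00[##.#/...#]+1* H01[.###/...#]+1 H10[...#/##.#]+1 H11[...#/.###]+1
p2 V@[##.#/...#]: V02[####/..##]-1*
p3 H@[####/..##]: H10[####/####]+1*
p4 V@[####/####] terminal -1; root [...#/...#] d8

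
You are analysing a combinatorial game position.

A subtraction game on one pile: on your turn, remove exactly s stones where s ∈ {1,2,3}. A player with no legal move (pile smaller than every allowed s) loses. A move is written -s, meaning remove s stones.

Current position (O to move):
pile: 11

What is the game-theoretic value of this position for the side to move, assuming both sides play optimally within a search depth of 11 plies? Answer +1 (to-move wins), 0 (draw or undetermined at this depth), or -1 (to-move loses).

value(11, O) = +1

p1 O@[11]: -1[10]-1 -2[9]-1 -3[8]+1*
p2 X@[8]: -1[7]-1* -2[6]-1 -3[5]-1
p3 O@[7]: -1[6]-1 -2[5]-1 -3[4]+1*
p4 X@[4]: -1[3]-1* -2[2]-1 -3[1]-1
p5 O@[3]: -1[2]-1 -2[1]-1 -3[0]+1*
p6 X@[0] terminal -1; root [11] d11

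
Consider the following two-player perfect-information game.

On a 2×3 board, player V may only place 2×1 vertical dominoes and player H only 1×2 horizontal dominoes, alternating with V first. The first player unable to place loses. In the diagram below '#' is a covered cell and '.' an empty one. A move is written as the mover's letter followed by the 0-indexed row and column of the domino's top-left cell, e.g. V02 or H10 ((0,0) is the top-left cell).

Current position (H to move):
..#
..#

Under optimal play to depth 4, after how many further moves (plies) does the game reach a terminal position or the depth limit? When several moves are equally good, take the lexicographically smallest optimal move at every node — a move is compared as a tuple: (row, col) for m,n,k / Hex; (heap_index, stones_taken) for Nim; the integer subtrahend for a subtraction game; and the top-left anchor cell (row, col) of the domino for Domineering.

ply 1, H at ..#/..# | H00=+1→###/..#*; H10=+1→..#/###
ply 2: ###/..# is terminal -1 (V); from ..#/..# depth 4

PV length from [..#/..#]: 1 ply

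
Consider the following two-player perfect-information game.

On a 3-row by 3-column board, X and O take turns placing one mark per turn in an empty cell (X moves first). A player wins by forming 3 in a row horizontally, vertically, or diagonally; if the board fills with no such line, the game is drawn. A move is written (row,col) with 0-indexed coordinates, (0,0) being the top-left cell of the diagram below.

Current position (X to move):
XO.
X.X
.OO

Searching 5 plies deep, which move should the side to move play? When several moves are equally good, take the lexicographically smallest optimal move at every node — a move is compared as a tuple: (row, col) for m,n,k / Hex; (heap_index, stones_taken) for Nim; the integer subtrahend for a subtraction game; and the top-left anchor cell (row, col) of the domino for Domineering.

X's best at [XO./X.X/.OO]: (1,1)

[XO./X.X/.OO] X move#1: (0,2):-1/XOX/X.X/.OO, (1,1):+1/XO./XXX/.OO*, (2,0):+1/XO./X.X/XOO
[XO./XXX/.OO] end (terminal -1, O#2); searched XO./X.X/.OO to 5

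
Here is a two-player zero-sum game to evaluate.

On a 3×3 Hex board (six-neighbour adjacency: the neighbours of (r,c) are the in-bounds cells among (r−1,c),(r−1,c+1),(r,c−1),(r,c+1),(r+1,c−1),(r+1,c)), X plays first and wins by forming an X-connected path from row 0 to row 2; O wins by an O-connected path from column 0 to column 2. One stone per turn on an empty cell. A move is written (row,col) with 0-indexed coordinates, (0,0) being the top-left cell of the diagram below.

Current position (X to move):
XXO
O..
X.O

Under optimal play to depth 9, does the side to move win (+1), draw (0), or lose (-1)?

value(XXO/O../X.O, X) = +1

p1 X@[XXO/O../X.O]: (1,1)[XXO/OX./X.O]+1* (1,2)[XXO/O.X/X.O]-1 (2,1)[XXO/O../XXO]-1
p2 O@[XXO/OX./X.O] terminal -1; root [XXO/O../X.O] d9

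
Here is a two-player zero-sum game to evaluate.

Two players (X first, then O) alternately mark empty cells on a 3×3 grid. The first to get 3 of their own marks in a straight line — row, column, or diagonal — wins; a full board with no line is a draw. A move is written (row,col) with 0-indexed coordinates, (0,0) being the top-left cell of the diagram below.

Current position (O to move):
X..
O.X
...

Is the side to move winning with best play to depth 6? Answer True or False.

O winning at [X../O.X/...]: False

[X../O.X/...] O move#1: (0,1):-1/XO./O.X/..., (0,2):+0/X.O/O.X/...*, (1,1):-1/X../OOX/..., (2,0):-1/X../O.X/O.., (2,1):-1/X../O.X/.O., (2,2):+0/X../O.X/..O
[X.O/O.X/...] X move#2: (0,1):+0/XXO/O.X/...*, (1,1):+0/X.O/OXX/..., (2,0):+0/X.O/O.X/X.., (2,1):+0/X.O/O.X/.X., (2,2):+0/X.O/O.X/..X
[XXO/O.X/...] O move#3: (1,1):+0/XXO/OOX/...*, (2,0):-1/XXO/O.X/O.., (2,1):+0/XXO/O.X/.O., (2,2):+0/XXO/O.X/..O
[XXO/OOX/...] X move#4: (2,0):+0/XXO/OOX/X..*, (2,1):-1/XXO/OOX/.X., (2,2):-1/XXO/OOX/..X
[XXO/OOX/X..] O move#5: (2,1):+0/XXO/OOX/XO.*, (2,2):+0/XXO/OOX/X.O
[XXO/OOX/XO.] X move#6: (2,2):+0/XXO/OOX/XOX*
[XXO/OOX/XOX] end (terminal +0, O#7); searched X../O.X/... to 6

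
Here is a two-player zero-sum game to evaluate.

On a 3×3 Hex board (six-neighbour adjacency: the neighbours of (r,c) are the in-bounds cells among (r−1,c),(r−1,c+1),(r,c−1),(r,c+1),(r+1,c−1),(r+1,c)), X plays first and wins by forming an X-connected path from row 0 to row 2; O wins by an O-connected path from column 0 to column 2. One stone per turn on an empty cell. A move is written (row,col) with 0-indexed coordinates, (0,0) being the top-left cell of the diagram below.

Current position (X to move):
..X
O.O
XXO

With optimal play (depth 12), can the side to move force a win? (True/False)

X winning at [..X/O.O/XXO]: True

[..X/O.O/XXO] X move#1: (0,0):-1/X.X/O.O/XXO, (0,1):-1/.XX/O.O/XXO, (1,1):+1/..X/OXO/XXO*
[..X/OXO/XXO] end (terminal -1, O#2); searched ..X/O.O/XXO to 12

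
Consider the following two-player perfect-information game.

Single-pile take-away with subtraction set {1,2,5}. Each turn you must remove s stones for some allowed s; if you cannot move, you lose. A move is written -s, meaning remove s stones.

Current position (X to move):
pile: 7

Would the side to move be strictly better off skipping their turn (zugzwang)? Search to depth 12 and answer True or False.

zugzwang(7, X) = False

ply 1, X at 7 | -1=+1→6*; -2=-1→5; -5=-1→2
ply 2, O at 6 | -1=-1→5*; -2=-1→4; -5=-1→1
ply 3, X at 5 | -1=-1→4; -2=+1→3*; -5=+1→0
ply 4, O at 3 | -1=-1→2*; -2=-1→1
ply 5, X at 2 | -1=-1→1; -2=+1→0*
ply 6: 0 is terminal -1 (O); from 7 depth 12
if X skipped the turn, O would face:
~ ply 1, O at 7 | -1=+1→6*; -2=-1→5; -5=-1→2
~ ply 2, X at 6 | -1=-1→5*; -2=-1→4; -5=-1→1
~ ply 3, O at 5 | -1=-1→4; -2=+1→3*; -5=+1→0
~ ply 4, X at 3 | -1=-1→2*; -2=-1→1
~ ply 5, O at 2 | -1=-1→1; -2=+1→0*
~ ply 6: 0 is terminal -1 (X); from 7 depth 12
compare (X): move=+1 vs pass=-1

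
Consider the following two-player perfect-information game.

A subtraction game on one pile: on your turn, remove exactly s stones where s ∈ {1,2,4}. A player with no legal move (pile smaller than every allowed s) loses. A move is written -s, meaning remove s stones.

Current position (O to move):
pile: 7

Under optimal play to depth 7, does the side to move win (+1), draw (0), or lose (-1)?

value(7, O) = +1

ply 1, O at 7 | -1=+1→6*; -2=-1→5; -4=+1→3
ply 2, X at 6 | -1=-1→5*; -2=-1→4; -4=-1→2
ply 3, O at 5 | -1=-1→4; -2=+1→3*; -4=-1→1
ply 4, X at 3 | -1=-1→2*; -2=-1→1
ply 5, O at 2 | -1=-1→1; -2=+1→0*
ply 6: 0 is terminal -1 (X); from 7 depth 7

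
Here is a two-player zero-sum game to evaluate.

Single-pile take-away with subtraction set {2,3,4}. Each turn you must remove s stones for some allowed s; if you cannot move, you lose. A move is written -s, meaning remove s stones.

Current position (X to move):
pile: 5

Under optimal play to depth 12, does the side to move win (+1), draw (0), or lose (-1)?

value(5, X) = +1

ply 1, X at 5 | -2=-1→3; -3=-1→2; -4=+1→1*
ply 2: 1 is terminal -1 (O); from 5 depth 12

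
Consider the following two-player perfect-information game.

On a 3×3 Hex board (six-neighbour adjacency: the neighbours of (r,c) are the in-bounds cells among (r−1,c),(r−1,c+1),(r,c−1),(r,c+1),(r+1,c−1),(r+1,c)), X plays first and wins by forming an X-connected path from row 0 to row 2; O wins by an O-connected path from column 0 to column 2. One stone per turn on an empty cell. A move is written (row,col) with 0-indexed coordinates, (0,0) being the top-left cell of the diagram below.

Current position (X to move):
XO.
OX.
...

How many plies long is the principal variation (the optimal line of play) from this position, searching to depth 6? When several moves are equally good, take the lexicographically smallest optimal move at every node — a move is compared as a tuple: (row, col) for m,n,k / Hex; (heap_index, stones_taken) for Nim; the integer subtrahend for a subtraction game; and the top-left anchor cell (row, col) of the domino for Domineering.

PV length from [XO./OX./...]: 3 plies

ply 1, X at XO./OX./... | (0,2)=+1→XOX/OX./...*; (1,2)=-1→XO./OXX/...; (2,0)=-1→XO./OX./X..; (2,1)=-1→XO./OX./.X.; (2,2)=-1→XO./OX./..X
ply 2, O at XOX/OX./... | (1,2)=-1→XOX/OXO/...*; (2,0)=-1→XOX/OX./O..; (2,1)=-1→XOX/OX./.O.; (2,2)=-1→XOX/OX./..O
ply 3, X at XOX/OXO/... | (2,0)=+1→XOX/OXO/X..*; (2,1)=+1→XOX/OXO/.X.; (2,2)=+1→XOX/OXO/..X
ply 4: XOX/OXO/X.. is terminal -1 (O); from XO./OX./... depth 6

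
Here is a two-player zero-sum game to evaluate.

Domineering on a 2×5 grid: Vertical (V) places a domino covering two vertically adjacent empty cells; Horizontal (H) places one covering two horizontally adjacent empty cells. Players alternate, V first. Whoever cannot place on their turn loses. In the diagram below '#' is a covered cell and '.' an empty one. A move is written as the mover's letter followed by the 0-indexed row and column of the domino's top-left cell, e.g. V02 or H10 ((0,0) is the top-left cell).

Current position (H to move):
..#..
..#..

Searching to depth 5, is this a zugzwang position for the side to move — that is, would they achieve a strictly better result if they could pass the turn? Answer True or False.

p1 H@[..#../..#..]: H00[###../..#..]-1* H03[..###/..#..]-1 H10[..#../###..]-1 H13[..#../..###]-1
p2 V@[###../..#..]: V03[####./..##.]+1* V04[###.#/..#.#]+1
p3 H@[####./..##.]: H10[####./####.]-1*
p4 V@[####./####.]: V04[#####/#####]+1*
p5 H@[#####/#####] terminal -1; root [..#../..#..] d5
if H skipped the turn, V would face:
~ p1 V@[..#../..#..]: V00[#.#../#.#..]-1* V01[.##../.##..]-1 V03[..##./..##.]-1 V04[..#.#/..#.#]-1
~ p2 H@[#.#../#.#..]: H03[#.###/#.#..]+1* H13[#.#../#.###]+1
~ p3 V@[#.###/#.#..]: V01[#####/###..]-1*
~ p4 H@[#####/###..]: H13[#####/#####]+1*
~ p5 V@[#####/#####] terminal -1; root [..#../..#..] d5
compare (H): move=-1 vs pass=+1

zugzwang(..#../..#.., H) = True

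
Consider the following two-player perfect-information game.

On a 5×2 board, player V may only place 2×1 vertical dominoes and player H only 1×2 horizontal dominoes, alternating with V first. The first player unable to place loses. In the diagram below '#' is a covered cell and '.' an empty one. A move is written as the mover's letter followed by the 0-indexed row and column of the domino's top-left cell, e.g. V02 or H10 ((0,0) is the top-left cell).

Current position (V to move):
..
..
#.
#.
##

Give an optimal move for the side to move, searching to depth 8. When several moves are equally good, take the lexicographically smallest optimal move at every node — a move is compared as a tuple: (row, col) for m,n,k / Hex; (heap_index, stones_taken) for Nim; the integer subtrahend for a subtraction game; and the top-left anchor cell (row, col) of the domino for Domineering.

V's best at [../../#./#./##]: V00

ply 1, V at ../../#./#./## | V00=+1→#./#./#./#./##*; V01=+1→.#/.#/#./#./##; V11=-1→../.#/##/#./##; V21=-1→../../##/##/##
ply 2: #./#./#./#./## is terminal -1 (H); from ../../#./#./## depth 8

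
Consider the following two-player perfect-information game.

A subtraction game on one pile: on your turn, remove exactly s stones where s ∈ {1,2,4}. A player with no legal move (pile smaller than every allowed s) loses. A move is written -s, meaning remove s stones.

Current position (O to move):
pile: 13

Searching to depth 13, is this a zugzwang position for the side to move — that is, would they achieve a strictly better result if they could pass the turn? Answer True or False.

zugzwang(13, O) = False

p1 O@[13]: -1[12]+1* -2[11]-1 -4[9]+1
p2 X@[12]: -1[11]-1* -2[10]-1 -4[8]-1
p3 O@[11]: -1[10]-1 -2[9]+1* -4[7]-1
p4 X@[9]: -1[8]-1* -2[7]-1 -4[5]-1
p5 O@[8]: -1[7]-1 -2[6]+1* -4[4]-1
p6 X@[6]: -1[5]-1* -2[4]-1 -4[2]-1
p7 O@[5]: -1[4]-1 -2[3]+1* -4[1]-1
p8 X@[3]: -1[2]-1* -2[1]-1
p9 O@[2]: -1[1]-1 -2[0]+1*
p10 X@[0] terminal -1; root [13] d13
if O skipped the turn, X would face:
~ p1 X@[13]: -1[12]+1* -2[11]-1 -4[9]+1
~ p2 O@[12]: -1[11]-1* -2[10]-1 -4[8]-1
~ p3 X@[11]: -1[10]-1 -2[9]+1* -4[7]-1
~ p4 O@[9]: -1[8]-1* -2[7]-1 -4[5]-1
~ p5 X@[8]: -1[7]-1 -2[6]+1* -4[4]-1
~ p6 O@[6]: -1[5]-1* -2[4]-1 -4[2]-1
~ p7 X@[5]: -1[4]-1 -2[3]+1* -4[1]-1
~ p8 O@[3]: -1[2]-1* -2[1]-1
~ p9 X@[2]: -1[1]-1 -2[0]+1*
~ p10 O@[0] terminal -1; root [13] d13
compare (O): move=+1 vs pass=-1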